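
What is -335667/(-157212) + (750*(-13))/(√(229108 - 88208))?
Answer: 111889/52404 - 975*√1409/1409 ≈ -23.839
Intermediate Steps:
-335667/(-157212) + (750*(-13))/(√(229108 - 88208)) = -335667*(-1/157212) - 9750*√1409/14090 = 111889/52404 - 9750*√1409/14090 = 111889/52404 - 975*√1409/1409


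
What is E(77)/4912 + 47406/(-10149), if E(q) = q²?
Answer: -57561617/16617296 ≈ -3.4640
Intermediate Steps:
E(77)/4912 + 47406/(-10149) = 77²/4912 + 47406/(-10149) = 5929*(1/4912) + 47406*(-1/10149) = 5929/4912 - 15802/3383 = -57561617/16617296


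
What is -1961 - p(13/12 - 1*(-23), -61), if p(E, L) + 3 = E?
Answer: -23785/12 ≈ -1982.1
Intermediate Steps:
p(E, L) = -3 + E
-1961 - p(13/12 - 1*(-23), -61) = -1961 - (-3 + (13/12 - 1*(-23))) = -1961 - (-3 + (13*(1/12) + 23)) = -1961 - (-3 + (13/12 + 23)) = -1961 - (-3 + 289/12) = -1961 - 1*253/12 = -1961 - 253/12 = -23785/12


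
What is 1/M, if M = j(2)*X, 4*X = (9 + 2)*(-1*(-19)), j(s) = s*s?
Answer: 1/209 ≈ 0.0047847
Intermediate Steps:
j(s) = s²
X = 209/4 (X = ((9 + 2)*(-1*(-19)))/4 = (11*19)/4 = (¼)*209 = 209/4 ≈ 52.250)
M = 209 (M = 2²*(209/4) = 4*(209/4) = 209)
1/M = 1/209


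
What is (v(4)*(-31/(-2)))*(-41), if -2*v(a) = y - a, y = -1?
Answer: -6355/4 ≈ -1588.8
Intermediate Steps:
v(a) = ½ + a/2 (v(a) = -(-1 - a)/2 = ½ + a/2)
(v(4)*(-31/(-2)))*(-41) = ((½ + (½)*4)*(-31/(-2)))*(-41) = ((½ + 2)*(-31*(-½)))*(-41) = ((5/2)*(31/2))*(-41) = (155/4)*(-41) = -6355/4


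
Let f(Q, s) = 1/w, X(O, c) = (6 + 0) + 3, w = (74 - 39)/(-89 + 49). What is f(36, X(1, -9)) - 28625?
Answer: -200383/7 ≈ -28626.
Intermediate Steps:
w = -7/8 (w = 35/(-40) = 35*(-1/40) = -7/8 ≈ -0.87500)
X(O, c) = 9 (X(O, c) = 6 + 3 = 9)
f(Q, s) = -8/7 (f(Q, s) = 1/(-7/8) = -8/7)
f(36, X(1, -9)) - 28625 = -8/7 - 28625 = -200383/7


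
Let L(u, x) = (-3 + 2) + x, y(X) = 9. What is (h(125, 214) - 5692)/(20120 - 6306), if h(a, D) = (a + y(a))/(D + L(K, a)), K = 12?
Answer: -961881/2334566 ≈ -0.41202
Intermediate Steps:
L(u, x) = -1 + x
h(a, D) = (9 + a)/(-1 + D + a) (h(a, D) = (a + 9)/(D + (-1 + a)) = (9 + a)/(-1 + D + a))
(h(125, 214) - 5692)/(20120 - 6306) = ((9 + 125)/(-1 + 214 + 125) - 5692)/(20120 - 6306) = (134/338 - 5692)/13814 = ((1/338)*134 - 5692)*(1/13814) = (67/169 - 5692)*(1/13814) = -961881/169*1/13814 = -961881/2334566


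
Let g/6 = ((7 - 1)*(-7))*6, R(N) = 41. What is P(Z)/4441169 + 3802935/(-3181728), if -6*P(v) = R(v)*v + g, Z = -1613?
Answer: -732765465185/614373554784 ≈ -1.1927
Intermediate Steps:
g = -1512 (g = 6*(((7 - 1)*(-7))*6) = 6*((6*(-7))*6) = 6*(-42*6) = 6*(-252) = -1512)
P(v) = 252 - 41*v/6 (P(v) = -(41*v - 1512)/6 = -(-1512 + 41*v)/6 = 252 - 41*v/6)
P(Z)/4441169 + 3802935/(-3181728) = (252 - 41/6*(-1613))/4441169 + 3802935/(-3181728) = (252 + 66133/6)*(1/4441169) + 3802935*(-1/3181728) = (67645/6)*(1/4441169) - 55115/46112 = 67645/26647014 - 55115/46112 = -732765465185/614373554784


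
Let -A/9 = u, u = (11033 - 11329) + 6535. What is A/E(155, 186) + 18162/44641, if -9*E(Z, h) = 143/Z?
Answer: 3496760920611/6383663 ≈ 5.4777e+5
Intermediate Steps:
u = 6239 (u = -296 + 6535 = 6239)
A = -56151 (A = -9*6239 = -56151)
E(Z, h) = -143/(9*Z)
A/E(155, 186) + 18162/44641 = -56151/((-143/9/155)) + 18162/44641 = -56151/((-143/9*1/155)) + 18162*(1/44641) = -56151/(-143/1395) + 18162/44641 = -56151*(-1395/143) + 18162/44641 = 78330645/143 + 18162/44641 = 3496760920611/6383663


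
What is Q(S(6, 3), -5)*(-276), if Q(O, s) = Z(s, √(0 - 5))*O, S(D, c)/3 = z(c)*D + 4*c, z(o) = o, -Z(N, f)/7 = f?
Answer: 173880*I*√5 ≈ 3.8881e+5*I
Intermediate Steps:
Z(N, f) = -7*f
S(D, c) = 12*c + 3*D*c (S(D, c) = 3*(c*D + 4*c) = 3*(D*c + 4*c) = 3*(4*c + D*c) = 12*c + 3*D*c)
Q(O, s) = -7*I*O*√5 (Q(O, s) = (-7*√(0 - 5))*O = (-7*I*√5)*O = -7*I*O*√5)
Q(S(6, 3), -5)*(-276) = -7*I*3*3*(4 + 6)*√5*(-276) = -7*I*3*3*10*√5*(-276) = -7*I*90*√5*(-276) = -630*I*√5*(-276) = 173880*I*√5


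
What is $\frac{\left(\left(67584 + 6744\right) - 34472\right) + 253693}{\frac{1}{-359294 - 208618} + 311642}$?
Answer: $\frac{166709999688}{176985231503} \approx 0.94194$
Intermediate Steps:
$\frac{\left(\left(67584 + 6744\right) - 34472\right) + 253693}{\frac{1}{-359294 - 208618} + 311642} = \frac{\left(74328 - 34472\right) + 253693}{\frac{1}{-567912} + 311642} = \frac{39856 + 253693}{- \frac{1}{567912} + 311642} = \frac{293549}{\frac{176985231503}{567912}} = 293549 \cdot \frac{567912}{176985231503} = \frac{166709999688}{176985231503}$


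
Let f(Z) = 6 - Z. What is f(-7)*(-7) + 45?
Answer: -46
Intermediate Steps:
f(-7)*(-7) + 45 = (6 - 1*(-7))*(-7) + 45 = (6 + 7)*(-7) + 45 = 13*(-7) + 45 = -91 + 45 = -46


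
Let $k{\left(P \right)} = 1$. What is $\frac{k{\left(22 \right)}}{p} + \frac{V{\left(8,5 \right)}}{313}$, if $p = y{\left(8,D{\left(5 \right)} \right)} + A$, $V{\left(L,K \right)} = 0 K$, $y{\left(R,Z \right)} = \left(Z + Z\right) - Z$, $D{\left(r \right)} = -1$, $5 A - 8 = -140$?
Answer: $- \frac{5}{137} \approx -0.036496$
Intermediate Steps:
$A = - \frac{132}{5}$ ($A = \frac{8}{5} + \frac{1}{5} \left(-140\right) = \frac{8}{5} - 28 = - \frac{132}{5} \approx -26.4$)
$y{\left(R,Z \right)} = Z$ ($y{\left(R,Z \right)} = 2 Z - Z = Z$)
$V{\left(L,K \right)} = 0$
$p = - \frac{137}{5}$ ($p = -1 - \frac{132}{5} = - \frac{137}{5} \approx -27.4$)
$\frac{k{\left(22 \right)}}{p} + \frac{V{\left(8,5 \right)}}{313} = 1 \frac{1}{- \frac{137}{5}} + \frac{0}{313} = 1 \left(- \frac{5}{137}\right) + 0 \cdot \frac{1}{313} = - \frac{5}{137} + 0 = - \frac{5}{137}$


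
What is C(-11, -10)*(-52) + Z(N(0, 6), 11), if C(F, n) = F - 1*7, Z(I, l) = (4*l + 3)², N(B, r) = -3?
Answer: 3145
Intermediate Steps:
Z(I, l) = (3 + 4*l)²
C(F, n) = -7 + F (C(F, n) = F - 7 = -7 + F)
C(-11, -10)*(-52) + Z(N(0, 6), 11) = (-7 - 11)*(-52) + (3 + 4*11)² = -18*(-52) + (3 + 44)² = 936 + 47² = 936 + 2209 = 3145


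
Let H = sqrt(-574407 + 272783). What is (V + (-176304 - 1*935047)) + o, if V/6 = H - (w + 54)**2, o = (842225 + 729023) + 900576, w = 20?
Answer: 1327617 + 12*I*sqrt(75406) ≈ 1.3276e+6 + 3295.2*I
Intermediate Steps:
H = 2*I*sqrt(75406) (H = sqrt(-301624) = 2*I*sqrt(75406) ≈ 549.2*I)
o = 2471824 (o = 1571248 + 900576 = 2471824)
V = -32856 + 12*I*sqrt(75406) (V = 6*(2*I*sqrt(75406) - (20 + 54)**2) = 6*(2*I*sqrt(75406) - 1*74**2) = 6*(2*I*sqrt(75406) - 1*5476) = 6*(2*I*sqrt(75406) - 5476) = 6*(-5476 + 2*I*sqrt(75406)) = -32856 + 12*I*sqrt(75406) ≈ -32856.0 + 3295.2*I)
(V + (-176304 - 1*935047)) + o = ((-32856 + 12*I*sqrt(75406)) + (-176304 - 1*935047)) + 2471824 = ((-32856 + 12*I*sqrt(75406)) + (-176304 - 935047)) + 2471824 = ((-32856 + 12*I*sqrt(75406)) - 1111351) + 2471824 = (-1144207 + 12*I*sqrt(75406)) + 2471824 = 1327617 + 12*I*sqrt(75406)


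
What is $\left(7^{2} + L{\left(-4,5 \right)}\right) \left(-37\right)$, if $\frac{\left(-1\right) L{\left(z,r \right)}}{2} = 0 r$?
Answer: $-1813$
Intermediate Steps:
$L{\left(z,r \right)} = 0$ ($L{\left(z,r \right)} = - 2 \cdot 0 r = \left(-2\right) 0 = 0$)
$\left(7^{2} + L{\left(-4,5 \right)}\right) \left(-37\right) = \left(7^{2} + 0\right) \left(-37\right) = \left(49 + 0\right) \left(-37\right) = 49 \left(-37\right) = -1813$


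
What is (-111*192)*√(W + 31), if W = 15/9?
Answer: -49728*√6 ≈ -1.2181e+5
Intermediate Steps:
W = 5/3 (W = 15*(⅑) = 5/3 ≈ 1.6667)
(-111*192)*√(W + 31) = (-111*192)*√(5/3 + 31) = -49728*√6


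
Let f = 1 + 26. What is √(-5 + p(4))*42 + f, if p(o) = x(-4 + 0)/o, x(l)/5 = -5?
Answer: 27 + 63*I*√5 ≈ 27.0 + 140.87*I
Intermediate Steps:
x(l) = -25 (x(l) = 5*(-5) = -25)
f = 27
p(o) = -25/o
√(-5 + p(4))*42 + f = √(-5 - 25/4)*42 + 27 = √(-45/4)*42 + 27 = (3*I*√5/2)*42 + 27 = 63*I*√5 + 27 = 27 + 63*I*√5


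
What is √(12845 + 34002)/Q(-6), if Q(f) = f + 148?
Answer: √46847/142 ≈ 1.5242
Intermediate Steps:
Q(f) = 148 + f
√(12845 + 34002)/Q(-6) = √(12845 + 34002)/(148 - 6) = √46847/142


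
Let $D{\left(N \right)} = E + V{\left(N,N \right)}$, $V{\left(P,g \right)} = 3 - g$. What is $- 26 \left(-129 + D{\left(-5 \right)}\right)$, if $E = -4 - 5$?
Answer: $3380$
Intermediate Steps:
$E = -9$
$D{\left(N \right)} = -6 - N$ ($D{\left(N \right)} = -9 - \left(-3 + N\right) = -6 - N$)
$- 26 \left(-129 + D{\left(-5 \right)}\right) = - 26 \left(-129 - 1\right) = \left(-26\right) \left(-130\right) = 3380$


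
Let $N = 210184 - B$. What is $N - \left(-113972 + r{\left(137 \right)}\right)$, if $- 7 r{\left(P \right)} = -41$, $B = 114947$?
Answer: $\frac{1464422}{7} \approx 2.092 \cdot 10^{5}$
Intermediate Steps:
$r{\left(P \right)} = \frac{41}{7}$ ($r{\left(P \right)} = \left(- \frac{1}{7}\right) \left(-41\right) = \frac{41}{7}$)
$N = 95237$ ($N = 210184 - 114947 = 95237$)
$N - \left(-113972 + r{\left(137 \right)}\right) = 95237 + \left(113972 - \frac{41}{7}\right) = 95237 + \frac{797763}{7} = \frac{1464422}{7}$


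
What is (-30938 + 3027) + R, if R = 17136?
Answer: -10775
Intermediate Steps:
(-30938 + 3027) + R = (-30938 + 3027) + 17136 = -27911 + 17136 = -10775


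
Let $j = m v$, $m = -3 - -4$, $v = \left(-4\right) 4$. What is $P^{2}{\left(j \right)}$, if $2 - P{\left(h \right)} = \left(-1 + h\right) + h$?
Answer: $1225$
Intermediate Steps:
$v = -16$
$m = 1$ ($m = -3 + 4 = 1$)
$j = -16$ ($j = 1 \left(-16\right) = -16$)
$P{\left(h \right)} = 3 - 2 h$ ($P{\left(h \right)} = 2 - \left(\left(-1 + h\right) + h\right) = 2 - \left(-1 + 2 h\right) = 3 - 2 h$)
$P^{2}{\left(j \right)} = \left(3 - -32\right)^{2} = \left(3 + 32\right)^{2} = 35^{2} = 1225$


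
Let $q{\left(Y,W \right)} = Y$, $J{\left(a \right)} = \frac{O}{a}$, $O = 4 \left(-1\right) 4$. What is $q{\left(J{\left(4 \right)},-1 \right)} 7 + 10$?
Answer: $-18$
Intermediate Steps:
$O = -16$ ($O = \left(-4\right) 4 = -16$)
$J{\left(a \right)} = - \frac{16}{a}$
$q{\left(J{\left(4 \right)},-1 \right)} 7 + 10 = - \frac{16}{4} \cdot 7 + 10 = \left(-16\right) \frac{1}{4} \cdot 7 + 10 = \left(-4\right) 7 + 10 = -28 + 10 = -18$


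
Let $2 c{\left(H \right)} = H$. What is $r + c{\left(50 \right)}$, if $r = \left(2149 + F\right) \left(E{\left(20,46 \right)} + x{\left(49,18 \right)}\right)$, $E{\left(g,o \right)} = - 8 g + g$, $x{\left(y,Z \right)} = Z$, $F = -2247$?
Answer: $11981$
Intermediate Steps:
$c{\left(H \right)} = \frac{H}{2}$
$E{\left(g,o \right)} = - 7 g$
$r = 11956$ ($r = \left(2149 - 2247\right) \left(\left(-7\right) 20 + 18\right) = - 98 \left(-140 + 18\right) = \left(-98\right) \left(-122\right) = 11956$)
$r + c{\left(50 \right)} = 11956 + \frac{1}{2} \cdot 50 = 11956 + 25 = 11981$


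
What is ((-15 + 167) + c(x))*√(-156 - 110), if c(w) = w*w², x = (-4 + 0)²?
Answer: 4248*I*√266 ≈ 69283.0*I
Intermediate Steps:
x = 16 (x = (-4)² = 16)
c(w) = w³
((-15 + 167) + c(x))*√(-156 - 110) = ((-15 + 167) + 16³)*√(-156 - 110) = (152 + 4096)*√(-266) = 4248*(I*√266) = 4248*I*√266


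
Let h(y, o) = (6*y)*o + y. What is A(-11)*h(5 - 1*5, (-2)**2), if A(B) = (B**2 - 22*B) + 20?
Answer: 0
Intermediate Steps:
A(B) = 20 + B**2 - 22*B
h(y, o) = y + 6*o*y (h(y, o) = 6*o*y + y = y + 6*o*y)
A(-11)*h(5 - 1*5, (-2)**2) = (20 + (-11)**2 - 22*(-11))*((5 - 1*5)*(1 + 6*(-2)**2)) = (20 + 121 + 242)*((5 - 5)*(1 + 6*4)) = 383*(0*(1 + 24)) = 383*(0*25) = 383*0 = 0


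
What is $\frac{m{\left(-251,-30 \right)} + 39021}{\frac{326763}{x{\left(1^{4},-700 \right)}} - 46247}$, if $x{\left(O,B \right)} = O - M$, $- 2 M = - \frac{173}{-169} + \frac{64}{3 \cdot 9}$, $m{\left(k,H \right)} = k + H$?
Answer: $\frac{953507620}{1843761727} \approx 0.51715$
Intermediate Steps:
$m{\left(k,H \right)} = H + k$
$M = - \frac{15487}{9126}$ ($M = - \frac{- \frac{173}{-169} + \frac{64}{3 \cdot 9}}{2} = - \frac{\left(-173\right) \left(- \frac{1}{169}\right) + \frac{64}{27}}{2} = - \frac{\frac{173}{169} + 64 \cdot \frac{1}{27}}{2} = - \frac{\frac{173}{169} + \frac{64}{27}}{2} = \left(- \frac{1}{2}\right) \frac{15487}{4563} = - \frac{15487}{9126} \approx -1.697$)
$x{\left(O,B \right)} = \frac{15487}{9126} + O$ ($x{\left(O,B \right)} = O - - \frac{15487}{9126} = O + \frac{15487}{9126} = \frac{15487}{9126} + O$)
$\frac{m{\left(-251,-30 \right)} + 39021}{\frac{326763}{x{\left(1^{4},-700 \right)}} - 46247} = \frac{\left(-30 - 251\right) + 39021}{\frac{326763}{\frac{15487}{9126} + 1^{4}} - 46247} = \frac{-281 + 39021}{\frac{326763}{\frac{15487}{9126} + 1} - 46247} = \frac{38740}{\frac{326763}{\frac{24613}{9126}} - 46247} = \frac{38740}{326763 \cdot \frac{9126}{24613} - 46247} = \frac{38740}{\frac{2982039138}{24613} - 46247} = \frac{38740}{\frac{1843761727}{24613}} = 38740 \cdot \frac{24613}{1843761727} = \frac{953507620}{1843761727}$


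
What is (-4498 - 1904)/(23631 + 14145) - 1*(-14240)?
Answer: 89653973/6296 ≈ 14240.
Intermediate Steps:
(-4498 - 1904)/(23631 + 14145) - 1*(-14240) = -6402/37776 + 14240 = -6402*1/37776 + 14240 = -1067/6296 + 14240 = 89653973/6296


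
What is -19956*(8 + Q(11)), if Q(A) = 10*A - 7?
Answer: -2215116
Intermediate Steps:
Q(A) = -7 + 10*A
-19956*(8 + Q(11)) = -19956*(8 + (-7 + 10*11)) = -19956*(8 + (-7 + 110)) = -19956*(8 + 103) = -19956*111 = -2215116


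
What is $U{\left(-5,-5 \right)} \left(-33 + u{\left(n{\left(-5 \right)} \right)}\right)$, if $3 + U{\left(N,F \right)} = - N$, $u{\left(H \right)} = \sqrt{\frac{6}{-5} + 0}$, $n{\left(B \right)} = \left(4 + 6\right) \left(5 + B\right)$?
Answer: $-66 + \frac{2 i \sqrt{30}}{5} \approx -66.0 + 2.1909 i$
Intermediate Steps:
$n{\left(B \right)} = 50 + 10 B$ ($n{\left(B \right)} = 10 \left(5 + B\right) = 50 + 10 B$)
$u{\left(H \right)} = \frac{i \sqrt{30}}{5}$ ($u{\left(H \right)} = \sqrt{6 \left(- \frac{1}{5}\right) + 0} = \sqrt{- \frac{6}{5} + 0} = \sqrt{- \frac{6}{5}} = \frac{i \sqrt{30}}{5}$)
$U{\left(N,F \right)} = -3 - N$
$U{\left(-5,-5 \right)} \left(-33 + u{\left(n{\left(-5 \right)} \right)}\right) = \left(-3 - -5\right) \left(-33 + \frac{i \sqrt{30}}{5}\right) = \left(-3 + 5\right) \left(-33 + \frac{i \sqrt{30}}{5}\right) = 2 \left(-33 + \frac{i \sqrt{30}}{5}\right) = -66 + \frac{2 i \sqrt{30}}{5}$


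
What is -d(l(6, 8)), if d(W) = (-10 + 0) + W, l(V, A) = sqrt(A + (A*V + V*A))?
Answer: 10 - 2*sqrt(26) ≈ -0.19804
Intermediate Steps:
l(V, A) = sqrt(A + 2*A*V) (l(V, A) = sqrt(A + (A*V + A*V)) = sqrt(A + 2*A*V))
d(W) = -10 + W
-d(l(6, 8)) = -(-10 + sqrt(8*(1 + 2*6))) = -(-10 + sqrt(8*(1 + 12))) = -(-10 + sqrt(8*13)) = -(-10 + sqrt(104)) = -(-10 + 2*sqrt(26)) = 10 - 2*sqrt(26)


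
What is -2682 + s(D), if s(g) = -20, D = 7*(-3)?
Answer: -2702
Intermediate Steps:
D = -21
-2682 + s(D) = -2682 - 20 = -2702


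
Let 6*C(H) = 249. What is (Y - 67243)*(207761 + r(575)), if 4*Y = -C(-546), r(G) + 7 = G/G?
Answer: -111777799385/8 ≈ -1.3972e+10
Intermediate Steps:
r(G) = -6 (r(G) = -7 + G/G = -7 + 1 = -6)
C(H) = 83/2 (C(H) = (⅙)*249 = 83/2)
Y = -83/8 (Y = (-1*83/2)/4 = (¼)*(-83/2) = -83/8 ≈ -10.375)
(Y - 67243)*(207761 + r(575)) = (-83/8 - 67243)*(207761 - 6) = -538027/8*207755 = -111777799385/8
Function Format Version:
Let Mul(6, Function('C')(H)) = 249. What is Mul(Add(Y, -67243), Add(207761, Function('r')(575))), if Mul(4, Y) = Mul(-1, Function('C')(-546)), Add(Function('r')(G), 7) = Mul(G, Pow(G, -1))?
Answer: Rational(-111777799385, 8) ≈ -1.3972e+10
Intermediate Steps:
Function('r')(G) = -6 (Function('r')(G) = Add(-7, Mul(G, Pow(G, -1))) = Add(-7, 1) = -6)
Function('C')(H) = Rational(83, 2) (Function('C')(H) = Mul(Rational(1, 6), 249) = Rational(83, 2))
Y = Rational(-83, 8) (Y = Mul(Rational(1, 4), Mul(-1, Rational(83, 2))) = Mul(Rational(1, 4), Rational(-83, 2)) = Rational(-83, 8) ≈ -10.375)
Mul(Add(Y, -67243), Add(207761, Function('r')(575))) = Mul(Add(Rational(-83, 8), -67243), Add(207761, -6)) = Mul(Rational(-538027, 8), 207755) = Rational(-111777799385, 8)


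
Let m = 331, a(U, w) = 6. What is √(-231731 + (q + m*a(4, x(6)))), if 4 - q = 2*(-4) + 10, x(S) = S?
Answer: 3*I*√25527 ≈ 479.31*I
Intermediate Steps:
q = 2 (q = 4 - (2*(-4) + 10) = 4 - (-8 + 10) = 4 - 1*2 = 4 - 2 = 2)
√(-231731 + (q + m*a(4, x(6)))) = √(-231731 + (2 + 331*6)) = √(-231731 + (2 + 1986)) = √(-231731 + 1988) = √(-229743) = 3*I*√25527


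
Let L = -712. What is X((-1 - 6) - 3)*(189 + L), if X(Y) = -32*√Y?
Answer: 16736*I*√10 ≈ 52924.0*I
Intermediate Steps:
X((-1 - 6) - 3)*(189 + L) = (-32*√((-1 - 6) - 3))*(189 - 712) = -32*√(-7 - 3)*(-523) = -32*I*√10*(-523) = 16736*I*√10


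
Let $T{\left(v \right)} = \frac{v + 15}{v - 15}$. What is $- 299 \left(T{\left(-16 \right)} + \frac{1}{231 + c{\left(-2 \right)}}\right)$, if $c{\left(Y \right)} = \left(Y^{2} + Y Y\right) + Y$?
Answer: $- \frac{80132}{7347} \approx -10.907$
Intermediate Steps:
$c{\left(Y \right)} = Y + 2 Y^{2}$ ($c{\left(Y \right)} = \left(Y^{2} + Y^{2}\right) + Y = 2 Y^{2} + Y = Y + 2 Y^{2}$)
$T{\left(v \right)} = \frac{15 + v}{-15 + v}$
$- 299 \left(T{\left(-16 \right)} + \frac{1}{231 + c{\left(-2 \right)}}\right) = - 299 \left(\frac{15 - 16}{-15 - 16} + \frac{1}{231 - 2 \left(1 + 2 \left(-2\right)\right)}\right) = - 299 \left(\frac{1}{-31} \left(-1\right) + \frac{1}{231 - 2 \left(1 - 4\right)}\right) = - 299 \left(\left(- \frac{1}{31}\right) \left(-1\right) + \frac{1}{231 - -6}\right) = - 299 \left(\frac{1}{31} + \frac{1}{231 + 6}\right) = - 299 \left(\frac{1}{31} + \frac{1}{237}\right) = \left(-299\right) \frac{268}{7347} = - \frac{80132}{7347}$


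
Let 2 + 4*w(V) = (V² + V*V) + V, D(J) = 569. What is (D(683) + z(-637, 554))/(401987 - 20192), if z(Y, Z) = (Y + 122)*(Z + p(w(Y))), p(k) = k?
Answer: -139583983/509060 ≈ -274.20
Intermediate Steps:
w(V) = -½ + V²/2 + V/4 (w(V) = -½ + ((V² + V*V) + V)/4 = -½ + ((V² + V²) + V)/4 = -½ + (2*V² + V)/4 = -½ + (V + 2*V²)/4 = -½ + (V²/2 + V/4) = -½ + V²/2 + V/4)
z(Y, Z) = (122 + Y)*(-½ + Z + Y²/2 + Y/4) (z(Y, Z) = (Y + 122)*(Z + (-½ + Y²/2 + Y/4)) = (122 + Y)*(-½ + Z + Y²/2 + Y/4))
(D(683) + z(-637, 554))/(401987 - 20192) = (569 + (-61 + (½)*(-637)³ + 30*(-637) + 122*554 + (245/4)*(-637)² - 637*554))/(401987 - 20192) = (569 + (-61 + (½)*(-258474853) - 19110 + 67588 + (245/4)*405769 - 352898))/381795 = (569 + (-61 - 258474853/2 - 19110 + 67588 + 99413405/4 - 352898))*(1/381795) = (569 - 418754225/4)*(1/381795) = -418751949/4*1/381795 = -139583983/509060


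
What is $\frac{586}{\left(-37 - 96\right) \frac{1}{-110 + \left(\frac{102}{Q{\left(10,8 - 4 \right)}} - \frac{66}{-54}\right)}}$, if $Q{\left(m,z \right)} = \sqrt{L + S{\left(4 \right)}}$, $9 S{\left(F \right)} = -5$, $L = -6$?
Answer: $\frac{573694}{1197} + \frac{179316 i \sqrt{59}}{7847} \approx 479.28 + 175.53 i$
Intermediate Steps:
$S{\left(F \right)} = - \frac{5}{9}$ ($S{\left(F \right)} = \frac{1}{9} \left(-5\right) = - \frac{5}{9}$)
$Q{\left(m,z \right)} = \frac{i \sqrt{59}}{3}$ ($Q{\left(m,z \right)} = \sqrt{-6 - \frac{5}{9}} = \sqrt{- \frac{59}{9}} = \frac{i \sqrt{59}}{3}$)
$\frac{586}{\left(-37 - 96\right) \frac{1}{-110 + \left(\frac{102}{Q{\left(10,8 - 4 \right)}} - \frac{66}{-54}\right)}} = \frac{586}{\left(-37 - 96\right) \frac{1}{-110 + \left(\frac{102}{\frac{1}{3} i \sqrt{59}} - \frac{66}{-54}\right)}} = \frac{586}{\left(-133\right) \frac{1}{-110 + \left(102 \left(- \frac{3 i \sqrt{59}}{59}\right) - - \frac{11}{9}\right)}} = \frac{586}{\left(-133\right) \frac{1}{-110 + \left(- \frac{306 i \sqrt{59}}{59} + \frac{11}{9}\right)}} = \frac{586}{\left(-133\right) \frac{1}{-110 + \left(\frac{11}{9} - \frac{306 i \sqrt{59}}{59}\right)}} = \frac{586}{\left(-133\right) \frac{1}{- \frac{979}{9} - \frac{306 i \sqrt{59}}{59}}} = 586 \left(\frac{979}{1197} + \frac{306 i \sqrt{59}}{7847}\right) = \frac{573694}{1197} + \frac{179316 i \sqrt{59}}{7847}$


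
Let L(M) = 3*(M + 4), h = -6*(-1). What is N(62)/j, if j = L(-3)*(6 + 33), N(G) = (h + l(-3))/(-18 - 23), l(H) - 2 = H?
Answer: -5/4797 ≈ -0.0010423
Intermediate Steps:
h = 6
l(H) = 2 + H
L(M) = 12 + 3*M (L(M) = 3*(4 + M) = 12 + 3*M)
N(G) = -5/41 (N(G) = (6 + (2 - 3))/(-18 - 23) = (6 - 1)/(-41) = 5*(-1/41) = -5/41)
j = 117 (j = (12 + 3*(-3))*(6 + 33) = (12 - 9)*39 = 3*39 = 117)
N(62)/j = -5/41/117 = -5/41*1/117 = -5/4797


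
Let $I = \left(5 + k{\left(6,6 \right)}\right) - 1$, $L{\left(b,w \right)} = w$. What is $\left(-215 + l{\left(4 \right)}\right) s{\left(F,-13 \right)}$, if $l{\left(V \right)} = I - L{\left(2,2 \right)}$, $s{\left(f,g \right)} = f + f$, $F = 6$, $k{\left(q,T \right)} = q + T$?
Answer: $-2412$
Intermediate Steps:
$k{\left(q,T \right)} = T + q$
$I = 16$ ($I = \left(5 + \left(6 + 6\right)\right) - 1 = \left(5 + 12\right) - 1 = 17 - 1 = 16$)
$s{\left(f,g \right)} = 2 f$
$l{\left(V \right)} = 14$ ($l{\left(V \right)} = 16 - 2 = 14$)
$\left(-215 + l{\left(4 \right)}\right) s{\left(F,-13 \right)} = \left(-215 + 14\right) 2 \cdot 6 = \left(-201\right) 12 = -2412$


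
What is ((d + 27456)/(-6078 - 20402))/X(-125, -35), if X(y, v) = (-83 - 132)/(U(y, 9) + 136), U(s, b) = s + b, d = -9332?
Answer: 4531/71165 ≈ 0.063669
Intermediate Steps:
U(s, b) = b + s
X(y, v) = -215/(145 + y) (X(y, v) = (-83 - 132)/((9 + y) + 136) = -215/(145 + y))
((d + 27456)/(-6078 - 20402))/X(-125, -35) = ((-9332 + 27456)/(-6078 - 20402))/((-215/(145 - 125))) = (18124/(-26480))/((-215/20)) = (18124*(-1/26480))/((-215*1/20)) = -4531/(6620*(-43/4)) = -4531/6620*(-4/43) = 4531/71165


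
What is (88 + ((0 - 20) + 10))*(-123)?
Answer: -9594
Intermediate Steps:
(88 + ((0 - 20) + 10))*(-123) = (88 + (-20 + 10))*(-123) = (88 - 10)*(-123) = 78*(-123) = -9594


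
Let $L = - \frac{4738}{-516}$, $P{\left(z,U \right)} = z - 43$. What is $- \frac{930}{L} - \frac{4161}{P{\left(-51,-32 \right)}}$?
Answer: $- \frac{12696951}{222686} \approx -57.017$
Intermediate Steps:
$P{\left(z,U \right)} = -43 + z$
$L = \frac{2369}{258}$ ($L = \left(-4738\right) \left(- \frac{1}{516}\right) = \frac{2369}{258} \approx 9.1822$)
$- \frac{930}{L} - \frac{4161}{P{\left(-51,-32 \right)}} = - \frac{930}{\frac{2369}{258}} - \frac{4161}{-43 - 51} = \left(-930\right) \frac{258}{2369} - \frac{4161}{-94} = - \frac{239940}{2369} - - \frac{4161}{94} = - \frac{239940}{2369} + \frac{4161}{94} = - \frac{12696951}{222686}$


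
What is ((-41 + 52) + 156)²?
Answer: 27889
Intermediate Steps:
((-41 + 52) + 156)² = (11 + 156)² = 167² = 27889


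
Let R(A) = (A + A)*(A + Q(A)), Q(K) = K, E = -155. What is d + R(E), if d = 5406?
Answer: 101506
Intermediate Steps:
R(A) = 4*A² (R(A) = (A + A)*(A + A) = (2*A)*(2*A) = 4*A²)
d + R(E) = 5406 + 4*(-155)² = 5406 + 4*24025 = 5406 + 96100 = 101506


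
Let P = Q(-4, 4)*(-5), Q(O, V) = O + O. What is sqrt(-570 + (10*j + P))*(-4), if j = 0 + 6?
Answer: -4*I*sqrt(470) ≈ -86.718*I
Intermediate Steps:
j = 6
Q(O, V) = 2*O
P = 40 (P = (2*(-4))*(-5) = -8*(-5) = 40)
sqrt(-570 + (10*j + P))*(-4) = sqrt(-570 + (10*6 + 40))*(-4) = sqrt(-570 + (60 + 40))*(-4) = sqrt(-570 + 100)*(-4) = sqrt(-470)*(-4) = (I*sqrt(470))*(-4) = -4*I*sqrt(470)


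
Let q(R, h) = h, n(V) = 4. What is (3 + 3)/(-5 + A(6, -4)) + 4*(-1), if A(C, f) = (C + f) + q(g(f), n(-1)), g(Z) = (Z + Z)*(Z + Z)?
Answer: 2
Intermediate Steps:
g(Z) = 4*Z² (g(Z) = (2*Z)*(2*Z) = 4*Z²)
A(C, f) = 4 + C + f (A(C, f) = (C + f) + 4 = 4 + C + f)
(3 + 3)/(-5 + A(6, -4)) + 4*(-1) = (3 + 3)/(-5 + (4 + 6 - 4)) + 4*(-1) = 6/(-5 + 6) - 4 = 6/1 - 4 = 6*1 - 4 = 6 - 4 = 2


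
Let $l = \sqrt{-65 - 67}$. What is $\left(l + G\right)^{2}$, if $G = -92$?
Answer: $8332 - 368 i \sqrt{33} \approx 8332.0 - 2114.0 i$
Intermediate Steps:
$l = 2 i \sqrt{33}$ ($l = \sqrt{-132} = 2 i \sqrt{33} \approx 11.489 i$)
$\left(l + G\right)^{2} = \left(2 i \sqrt{33} - 92\right)^{2} = \left(-92 + 2 i \sqrt{33}\right)^{2}$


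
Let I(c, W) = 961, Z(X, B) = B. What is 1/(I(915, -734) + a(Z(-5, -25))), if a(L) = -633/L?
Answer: 25/24658 ≈ 0.0010139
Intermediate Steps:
1/(I(915, -734) + a(Z(-5, -25))) = 1/(961 - 633/(-25)) = 1/(961 - 633*(-1/25)) = 1/(961 + 633/25) = 1/(24658/25) = 25/24658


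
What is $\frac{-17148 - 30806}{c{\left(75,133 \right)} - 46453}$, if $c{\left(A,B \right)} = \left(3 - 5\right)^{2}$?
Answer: $\frac{47954}{46449} \approx 1.0324$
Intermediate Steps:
$c{\left(A,B \right)} = 4$ ($c{\left(A,B \right)} = \left(-2\right)^{2} = 4$)
$\frac{-17148 - 30806}{c{\left(75,133 \right)} - 46453} = \frac{-17148 - 30806}{4 - 46453} = - \frac{47954}{-46449} = \left(-47954\right) \left(- \frac{1}{46449}\right) = \frac{47954}{46449}$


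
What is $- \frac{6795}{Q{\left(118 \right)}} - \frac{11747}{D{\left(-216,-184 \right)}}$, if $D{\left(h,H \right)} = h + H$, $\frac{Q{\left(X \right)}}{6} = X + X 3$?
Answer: $\frac{39778}{1475} \approx 26.968$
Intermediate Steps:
$Q{\left(X \right)} = 24 X$ ($Q{\left(X \right)} = 6 \left(X + X 3\right) = 6 \left(X + 3 X\right) = 6 \cdot 4 X = 24 X$)
$D{\left(h,H \right)} = H + h$
$- \frac{6795}{Q{\left(118 \right)}} - \frac{11747}{D{\left(-216,-184 \right)}} = - \frac{6795}{24 \cdot 118} - \frac{11747}{-184 - 216} = - \frac{6795}{2832} - \frac{11747}{-400} = \left(-6795\right) \frac{1}{2832} - - \frac{11747}{400} = - \frac{2265}{944} + \frac{11747}{400} = \frac{39778}{1475}$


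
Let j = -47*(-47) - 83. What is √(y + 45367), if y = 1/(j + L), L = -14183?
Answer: √6595057441326/12057 ≈ 213.00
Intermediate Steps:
j = 2126 (j = 2209 - 83 = 2126)
y = -1/12057 (y = 1/(2126 - 14183) = 1/(-12057) = -1/12057 ≈ -8.2939e-5)
√(y + 45367) = √(-1/12057 + 45367) = √(546989918/12057) = √6595057441326/12057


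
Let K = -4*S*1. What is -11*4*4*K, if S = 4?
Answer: 2816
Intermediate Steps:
K = -16 (K = -4*4*1 = -16*1 = -16)
-11*4*4*K = -11*4*4*(-16) = -176*(-16) = -11*(-256) = 2816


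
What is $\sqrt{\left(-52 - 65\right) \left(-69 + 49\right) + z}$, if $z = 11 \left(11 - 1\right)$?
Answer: $35 \sqrt{2} \approx 49.497$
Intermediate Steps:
$z = 110$ ($z = 11 \cdot 10 = 110$)
$\sqrt{\left(-52 - 65\right) \left(-69 + 49\right) + z} = \sqrt{\left(-52 - 65\right) \left(-69 + 49\right) + 110} = \sqrt{\left(-117\right) \left(-20\right) + 110} = \sqrt{2340 + 110} = \sqrt{2450} = 35 \sqrt{2}$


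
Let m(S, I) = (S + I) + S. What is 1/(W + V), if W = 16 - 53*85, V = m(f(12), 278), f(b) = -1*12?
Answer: -1/4235 ≈ -0.00023613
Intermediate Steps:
f(b) = -12
m(S, I) = I + 2*S (m(S, I) = (I + S) + S = I + 2*S)
V = 254 (V = 278 + 2*(-12) = 278 - 24 = 254)
W = -4489 (W = 16 - 4505 = -4489)
1/(W + V) = 1/(-4489 + 254) = 1/(-4235) = -1/4235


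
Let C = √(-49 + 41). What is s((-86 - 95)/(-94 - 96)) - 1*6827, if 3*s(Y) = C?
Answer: -6827 + 2*I*√2/3 ≈ -6827.0 + 0.94281*I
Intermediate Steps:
C = 2*I*√2 (C = √(-8) = 2*I*√2 ≈ 2.8284*I)
s(Y) = 2*I*√2/3 (s(Y) = (2*I*√2)/3 = 2*I*√2/3)
s((-86 - 95)/(-94 - 96)) - 1*6827 = 2*I*√2/3 - 1*6827 = 2*I*√2/3 - 6827 = -6827 + 2*I*√2/3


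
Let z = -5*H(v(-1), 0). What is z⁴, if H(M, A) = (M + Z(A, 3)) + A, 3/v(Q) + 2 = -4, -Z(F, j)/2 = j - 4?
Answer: 50625/16 ≈ 3164.1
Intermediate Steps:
Z(F, j) = 8 - 2*j (Z(F, j) = -2*(j - 4) = -2*(-4 + j) = 8 - 2*j)
v(Q) = -½ (v(Q) = 3/(-2 - 4) = 3/(-6) = 3*(-⅙) = -½)
H(M, A) = 2 + A + M (H(M, A) = (M + (8 - 2*3)) + A = (M + (8 - 6)) + A = (M + 2) + A = (2 + M) + A = 2 + A + M)
z = -15/2 (z = -5*(2 + 0 - ½) = -5*3/2 = -15/2 ≈ -7.5000)
z⁴ = (-15/2)⁴ = 50625/16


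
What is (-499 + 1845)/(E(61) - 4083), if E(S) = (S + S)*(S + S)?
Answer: 1346/10801 ≈ 0.12462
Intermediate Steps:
E(S) = 4*S² (E(S) = (2*S)*(2*S) = 4*S²)
(-499 + 1845)/(E(61) - 4083) = (-499 + 1845)/(4*61² - 4083) = 1346/(4*3721 - 4083) = 1346/(14884 - 4083) = 1346/10801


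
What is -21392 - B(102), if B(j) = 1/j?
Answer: -2181985/102 ≈ -21392.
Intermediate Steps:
-21392 - B(102) = -21392 - 1/102 = -2181985/102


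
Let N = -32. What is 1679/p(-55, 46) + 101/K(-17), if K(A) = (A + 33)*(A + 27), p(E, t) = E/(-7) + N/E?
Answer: 103754549/519840 ≈ 199.59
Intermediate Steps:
p(E, t) = -32/E - E/7 (p(E, t) = E/(-7) - 32/E = E*(-⅐) - 32/E = -E/7 - 32/E = -32/E - E/7)
K(A) = (27 + A)*(33 + A) (K(A) = (33 + A)*(27 + A) = (27 + A)*(33 + A))
1679/p(-55, 46) + 101/K(-17) = 1679/(-32/(-55) - ⅐*(-55)) + 101/(891 + (-17)² + 60*(-17)) = 1679/(-32*(-1/55) + 55/7) + 101/(891 + 289 - 1020) = 1679/(32/55 + 55/7) + 101/160 = 1679/(3249/385) + 101*(1/160) = 1679*(385/3249) + 101/160 = 646415/3249 + 101/160 = 103754549/519840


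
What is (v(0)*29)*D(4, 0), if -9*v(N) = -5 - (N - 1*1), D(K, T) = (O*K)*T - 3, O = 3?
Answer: -116/3 ≈ -38.667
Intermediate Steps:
D(K, T) = -3 + 3*K*T (D(K, T) = (3*K)*T - 3 = 3*K*T - 3 = -3 + 3*K*T)
v(N) = 4/9 + N/9 (v(N) = -(-5 - (N - 1*1))/9 = -(-5 - (N - 1))/9 = -(-5 - (-1 + N))/9 = -(-5 + (1 - N))/9 = -(-4 - N)/9 = 4/9 + N/9)
(v(0)*29)*D(4, 0) = ((4/9 + (1/9)*0)*29)*(-3 + 3*4*0) = ((4/9 + 0)*29)*(-3 + 0) = ((4/9)*29)*(-3) = (116/9)*(-3) = -116/3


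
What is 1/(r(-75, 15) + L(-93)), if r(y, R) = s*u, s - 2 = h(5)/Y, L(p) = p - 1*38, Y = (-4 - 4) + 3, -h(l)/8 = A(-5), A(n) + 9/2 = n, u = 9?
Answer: -5/1249 ≈ -0.0040032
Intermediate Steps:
A(n) = -9/2 + n
h(l) = 76 (h(l) = -8*(-9/2 - 5) = -8*(-19/2) = 76)
Y = -5 (Y = -8 + 3 = -5)
L(p) = -38 + p (L(p) = p - 38 = -38 + p)
s = -66/5 (s = 2 + 76/(-5) = 2 + 76*(-1/5) = 2 - 76/5 = -66/5 ≈ -13.200)
r(y, R) = -594/5 (r(y, R) = -66/5*9 = -594/5)
1/(r(-75, 15) + L(-93)) = 1/(-594/5 + (-38 - 93)) = 1/(-594/5 - 131) = 1/(-1249/5) = -5/1249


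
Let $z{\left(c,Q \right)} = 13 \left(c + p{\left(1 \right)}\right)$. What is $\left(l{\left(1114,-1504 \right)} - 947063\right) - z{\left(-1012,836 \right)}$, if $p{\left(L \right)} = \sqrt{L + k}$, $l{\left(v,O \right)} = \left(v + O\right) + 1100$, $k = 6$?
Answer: $-933197 - 13 \sqrt{7} \approx -9.3323 \cdot 10^{5}$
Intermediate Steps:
$l{\left(v,O \right)} = 1100 + O + v$ ($l{\left(v,O \right)} = \left(O + v\right) + 1100 = 1100 + O + v$)
$p{\left(L \right)} = \sqrt{6 + L}$ ($p{\left(L \right)} = \sqrt{L + 6} = \sqrt{6 + L}$)
$z{\left(c,Q \right)} = 13 c + 13 \sqrt{7}$ ($z{\left(c,Q \right)} = 13 \left(c + \sqrt{6 + 1}\right) = 13 \left(c + \sqrt{7}\right) = 13 c + 13 \sqrt{7}$)
$\left(l{\left(1114,-1504 \right)} - 947063\right) - z{\left(-1012,836 \right)} = \left(\left(1100 - 1504 + 1114\right) - 947063\right) - \left(13 \left(-1012\right) + 13 \sqrt{7}\right) = \left(710 - 947063\right) - \left(-13156 + 13 \sqrt{7}\right) = -946353 + \left(13156 - 13 \sqrt{7}\right) = -933197 - 13 \sqrt{7}$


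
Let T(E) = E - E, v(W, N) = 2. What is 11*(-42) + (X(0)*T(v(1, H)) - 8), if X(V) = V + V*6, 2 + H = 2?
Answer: -470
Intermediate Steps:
H = 0 (H = -2 + 2 = 0)
X(V) = 7*V (X(V) = V + 6*V = 7*V)
T(E) = 0
11*(-42) + (X(0)*T(v(1, H)) - 8) = 11*(-42) + ((7*0)*0 - 8) = -462 + (0*0 - 8) = -462 + (0 - 8) = -462 - 8 = -470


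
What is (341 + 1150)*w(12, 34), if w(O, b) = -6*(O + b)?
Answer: -411516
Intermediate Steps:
w(O, b) = -6*O - 6*b
(341 + 1150)*w(12, 34) = (341 + 1150)*(-6*12 - 6*34) = 1491*(-72 - 204) = 1491*(-276) = -411516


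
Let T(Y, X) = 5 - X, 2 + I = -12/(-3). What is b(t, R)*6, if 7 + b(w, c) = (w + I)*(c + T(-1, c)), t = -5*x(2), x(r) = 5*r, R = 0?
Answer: -1482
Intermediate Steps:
I = 2 (I = -2 - 12/(-3) = -2 - 12*(-1/3) = -2 + 4 = 2)
t = -50 (t = -25*2 = -5*10 = -50)
b(w, c) = 3 + 5*w (b(w, c) = -7 + (w + 2)*(c + (5 - c)) = -7 + (2 + w)*5 = -7 + (10 + 5*w) = 3 + 5*w)
b(t, R)*6 = (3 + 5*(-50))*6 = (3 - 250)*6 = -247*6 = -1482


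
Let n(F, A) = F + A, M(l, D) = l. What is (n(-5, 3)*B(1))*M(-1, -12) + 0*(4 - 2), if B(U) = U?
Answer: 2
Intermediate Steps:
n(F, A) = A + F
(n(-5, 3)*B(1))*M(-1, -12) + 0*(4 - 2) = ((3 - 5)*1)*(-1) + 0*(4 - 2) = -2*1*(-1) + 0*2 = -2*(-1) + 0 = 2 + 0 = 2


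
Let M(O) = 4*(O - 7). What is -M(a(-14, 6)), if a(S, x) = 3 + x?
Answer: -8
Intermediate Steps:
M(O) = -28 + 4*O (M(O) = 4*(-7 + O) = -28 + 4*O)
-M(a(-14, 6)) = -(-28 + 4*(3 + 6)) = -(-28 + 4*9) = -(-28 + 36) = -1*8 = -8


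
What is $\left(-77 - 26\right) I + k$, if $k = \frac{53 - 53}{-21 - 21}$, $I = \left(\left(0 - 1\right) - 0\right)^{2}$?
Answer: $-103$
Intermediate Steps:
$I = 1$ ($I = \left(-1 + 0\right)^{2} = \left(-1\right)^{2} = 1$)
$k = 0$ ($k = \frac{0}{-42} = 0 \left(- \frac{1}{42}\right) = 0$)
$\left(-77 - 26\right) I + k = \left(-77 - 26\right) 1 + 0 = \left(-103\right) 1 + 0 = -103 + 0 = -103$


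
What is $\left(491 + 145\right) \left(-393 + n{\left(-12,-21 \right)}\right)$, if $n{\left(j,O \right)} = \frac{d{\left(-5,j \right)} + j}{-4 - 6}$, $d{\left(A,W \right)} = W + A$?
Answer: $- \frac{1240518}{5} \approx -2.481 \cdot 10^{5}$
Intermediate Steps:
$d{\left(A,W \right)} = A + W$
$n{\left(j,O \right)} = \frac{1}{2} - \frac{j}{5}$ ($n{\left(j,O \right)} = \frac{\left(-5 + j\right) + j}{-4 - 6} = \frac{-5 + 2 j}{-10} = \left(-5 + 2 j\right) \left(- \frac{1}{10}\right) = \frac{1}{2} - \frac{j}{5}$)
$\left(491 + 145\right) \left(-393 + n{\left(-12,-21 \right)}\right) = \left(491 + 145\right) \left(-393 + \left(\frac{1}{2} - - \frac{12}{5}\right)\right) = 636 \left(-393 + \left(\frac{1}{2} + \frac{12}{5}\right)\right) = 636 \left(-393 + \frac{29}{10}\right) = 636 \left(- \frac{3901}{10}\right) = - \frac{1240518}{5}$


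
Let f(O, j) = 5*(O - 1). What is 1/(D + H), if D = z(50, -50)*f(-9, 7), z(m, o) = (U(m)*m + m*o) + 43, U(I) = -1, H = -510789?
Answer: -1/385439 ≈ -2.5944e-6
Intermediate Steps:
f(O, j) = -5 + 5*O (f(O, j) = 5*(-1 + O) = -5 + 5*O)
z(m, o) = 43 - m + m*o (z(m, o) = (-m + m*o) + 43 = 43 - m + m*o)
D = 125350 (D = (43 - 1*50 + 50*(-50))*(-5 + 5*(-9)) = (43 - 50 - 2500)*(-5 - 45) = -2507*(-50) = 125350)
1/(D + H) = 1/(125350 - 510789) = 1/(-385439) = -1/385439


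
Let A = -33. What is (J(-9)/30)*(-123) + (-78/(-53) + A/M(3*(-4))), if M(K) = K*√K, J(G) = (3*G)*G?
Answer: -527259/530 - 11*I*√3/24 ≈ -994.83 - 0.79386*I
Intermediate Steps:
J(G) = 3*G²
M(K) = K^(3/2)
(J(-9)/30)*(-123) + (-78/(-53) + A/M(3*(-4))) = ((3*(-9)²)/30)*(-123) + (-78/(-53) - 33*I*√3/72) = ((3*81)*(1/30))*(-123) + (-78*(-1/53) - 33*I*√3/72) = (243*(1/30))*(-123) + (78/53 - 33*I*√3/72) = (81/10)*(-123) + (78/53 - 11*I*√3/24) = -9963/10 + (78/53 - 11*I*√3/24) = -527259/530 - 11*I*√3/24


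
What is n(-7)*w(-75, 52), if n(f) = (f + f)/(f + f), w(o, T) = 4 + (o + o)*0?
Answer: 4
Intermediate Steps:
w(o, T) = 4 (w(o, T) = 4 + (2*o)*0 = 4 + 0 = 4)
n(f) = 1 (n(f) = (2*f)/((2*f)) = (2*f)*(1/(2*f)) = 1)
n(-7)*w(-75, 52) = 1*4 = 4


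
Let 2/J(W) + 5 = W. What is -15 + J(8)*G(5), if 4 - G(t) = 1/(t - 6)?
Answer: -35/3 ≈ -11.667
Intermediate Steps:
J(W) = 2/(-5 + W)
G(t) = 4 - 1/(-6 + t) (G(t) = 4 - 1/(t - 6) = 4 - 1/(-6 + t))
-15 + J(8)*G(5) = -15 + (2/(-5 + 8))*((-25 + 4*5)/(-6 + 5)) = -15 + (2/3)*((-25 + 20)/(-1)) = -15 + (2*(⅓))*(-1*(-5)) = -15 + (⅔)*5 = -15 + 10/3 = -35/3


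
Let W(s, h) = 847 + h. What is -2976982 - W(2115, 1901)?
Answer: -2979730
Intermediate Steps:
-2976982 - W(2115, 1901) = -2976982 - (847 + 1901) = -2976982 - 1*2748 = -2976982 - 2748 = -2979730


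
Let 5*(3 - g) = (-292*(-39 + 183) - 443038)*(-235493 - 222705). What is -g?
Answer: 222265435013/5 ≈ 4.4453e+10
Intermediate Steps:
g = -222265435013/5 (g = 3 - (-292*(-39 + 183) - 443038)*(-235493 - 222705)/5 = 3 - (-292*144 - 443038)*(-458198)/5 = 3 - (-42048 - 443038)*(-458198)/5 = 3 - (-485086)*(-458198)/5 = 3 - ⅕*222265435028 = 3 - 222265435028/5 = -222265435013/5 ≈ -4.4453e+10)
-g = -1*(-222265435013/5) = 222265435013/5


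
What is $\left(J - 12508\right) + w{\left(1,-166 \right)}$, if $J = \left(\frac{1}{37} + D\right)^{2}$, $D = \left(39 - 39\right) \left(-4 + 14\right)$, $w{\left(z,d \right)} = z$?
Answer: $- \frac{17122082}{1369} \approx -12507.0$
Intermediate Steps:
$D = 0$ ($D = 0 \cdot 10 = 0$)
$J = \frac{1}{1369}$ ($J = \left(\frac{1}{37} + 0\right)^{2} = \left(\frac{1}{37}\right)^{2} = \frac{1}{1369} \approx 0.00073046$)
$\left(J - 12508\right) + w{\left(1,-166 \right)} = \left(\frac{1}{1369} - 12508\right) + 1 = - \frac{17123451}{1369} + 1 = - \frac{17122082}{1369}$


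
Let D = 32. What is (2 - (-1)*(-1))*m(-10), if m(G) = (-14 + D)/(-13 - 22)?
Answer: -18/35 ≈ -0.51429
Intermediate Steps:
m(G) = -18/35 (m(G) = (-14 + 32)/(-13 - 22) = 18/(-35) = 18*(-1/35) = -18/35)
(2 - (-1)*(-1))*m(-10) = (2 - (-1)*(-1))*(-18/35) = (2 - 1*1)*(-18/35) = (2 - 1)*(-18/35) = 1*(-18/35) = -18/35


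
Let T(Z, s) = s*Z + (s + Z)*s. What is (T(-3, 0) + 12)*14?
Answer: 168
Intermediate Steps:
T(Z, s) = Z*s + s*(Z + s) (T(Z, s) = Z*s + (Z + s)*s = Z*s + s*(Z + s))
(T(-3, 0) + 12)*14 = (0*(0 + 2*(-3)) + 12)*14 = (0*(0 - 6) + 12)*14 = (0*(-6) + 12)*14 = (0 + 12)*14 = 12*14 = 168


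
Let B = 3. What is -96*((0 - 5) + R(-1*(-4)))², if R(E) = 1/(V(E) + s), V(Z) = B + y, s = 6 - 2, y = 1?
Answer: -4563/2 ≈ -2281.5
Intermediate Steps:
s = 4
V(Z) = 4 (V(Z) = 3 + 1 = 4)
R(E) = ⅛ (R(E) = 1/(4 + 4) = 1/8 = ⅛)
-96*((0 - 5) + R(-1*(-4)))² = -96*((0 - 5) + ⅛)² = -96*(-5 + ⅛)² = -96*(-39/8)² = -96*1521/64 = -4563/2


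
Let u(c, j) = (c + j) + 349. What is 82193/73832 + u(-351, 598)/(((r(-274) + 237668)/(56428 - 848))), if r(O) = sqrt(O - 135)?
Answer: 585915755143649849/4170480157631656 - 33125680*I*sqrt(409)/56486078633 ≈ 140.49 - 0.01186*I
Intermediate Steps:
r(O) = sqrt(-135 + O)
u(c, j) = 349 + c + j
82193/73832 + u(-351, 598)/(((r(-274) + 237668)/(56428 - 848))) = 82193/73832 + (349 - 351 + 598)/(((sqrt(-135 - 274) + 237668)/(56428 - 848))) = 82193*(1/73832) + 596/(((sqrt(-409) + 237668)/55580)) = 82193/73832 + 596/(((I*sqrt(409) + 237668)*(1/55580))) = 82193/73832 + 596/(((237668 + I*sqrt(409))*(1/55580))) = 82193/73832 + 596/(59417/13895 + I*sqrt(409)/55580)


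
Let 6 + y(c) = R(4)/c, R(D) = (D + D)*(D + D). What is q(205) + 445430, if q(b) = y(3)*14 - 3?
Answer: 1336925/3 ≈ 4.4564e+5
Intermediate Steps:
R(D) = 4*D² (R(D) = (2*D)*(2*D) = 4*D²)
y(c) = -6 + 64/c (y(c) = -6 + (4*4²)/c = -6 + (4*16)/c = -6 + 64/c)
q(b) = 635/3 (q(b) = (-6 + 64/3)*14 - 3 = (46/3)*14 - 3 = 644/3 - 3 = 635/3)
q(205) + 445430 = 635/3 + 445430 = 1336925/3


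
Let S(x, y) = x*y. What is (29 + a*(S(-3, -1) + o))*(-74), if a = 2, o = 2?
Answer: -2886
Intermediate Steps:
(29 + a*(S(-3, -1) + o))*(-74) = (29 + 2*(-3*(-1) + 2))*(-74) = (29 + 2*(3 + 2))*(-74) = (29 + 2*5)*(-74) = (29 + 10)*(-74) = 39*(-74) = -2886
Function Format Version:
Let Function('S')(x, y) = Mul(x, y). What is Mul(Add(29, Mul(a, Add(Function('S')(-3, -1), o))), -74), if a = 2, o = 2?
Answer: -2886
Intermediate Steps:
Mul(Add(29, Mul(a, Add(Function('S')(-3, -1), o))), -74) = Mul(Add(29, Mul(2, Add(Mul(-3, -1), 2))), -74) = Mul(Add(29, Mul(2, Add(3, 2))), -74) = Mul(Add(29, Mul(2, 5)), -74) = Mul(Add(29, 10), -74) = Mul(39, -74) = -2886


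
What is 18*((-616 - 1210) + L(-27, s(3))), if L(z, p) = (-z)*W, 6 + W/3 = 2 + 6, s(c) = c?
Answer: -29952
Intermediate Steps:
W = 6 (W = -18 + 3*(2 + 6) = -18 + 3*8 = -18 + 24 = 6)
L(z, p) = -6*z (L(z, p) = -z*6 = -6*z)
18*((-616 - 1210) + L(-27, s(3))) = 18*((-616 - 1210) - 6*(-27)) = 18*(-1826 + 162) = 18*(-1664) = -29952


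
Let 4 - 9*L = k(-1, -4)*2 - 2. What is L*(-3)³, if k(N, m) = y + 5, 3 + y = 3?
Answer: 12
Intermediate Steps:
y = 0 (y = -3 + 3 = 0)
k(N, m) = 5 (k(N, m) = 0 + 5 = 5)
L = -4/9 (L = 4/9 - (5*2 - 2)/9 = 4/9 - (10 - 2)/9 = 4/9 - ⅑*8 = 4/9 - 8/9 = -4/9 ≈ -0.44444)
L*(-3)³ = -4/9*(-3)³ = -4/9*(-27) = 12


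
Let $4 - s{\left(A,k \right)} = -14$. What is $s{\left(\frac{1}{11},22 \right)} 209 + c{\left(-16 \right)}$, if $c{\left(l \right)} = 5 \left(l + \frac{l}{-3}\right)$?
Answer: $\frac{11126}{3} \approx 3708.7$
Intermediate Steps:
$c{\left(l \right)} = \frac{10 l}{3}$ ($c{\left(l \right)} = 5 \left(l + l \left(- \frac{1}{3}\right)\right) = 5 \left(l - \frac{l}{3}\right) = 5 \frac{2 l}{3} = \frac{10 l}{3}$)
$s{\left(A,k \right)} = 18$ ($s{\left(A,k \right)} = 4 - -14 = 4 + 14 = 18$)
$s{\left(\frac{1}{11},22 \right)} 209 + c{\left(-16 \right)} = 18 \cdot 209 + \frac{10}{3} \left(-16\right) = 3762 - \frac{160}{3} = \frac{11126}{3}$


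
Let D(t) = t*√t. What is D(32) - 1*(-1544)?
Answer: 1544 + 128*√2 ≈ 1725.0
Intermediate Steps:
D(t) = t^(3/2)
D(32) - 1*(-1544) = 32^(3/2) - 1*(-1544) = 128*√2 + 1544 = 1544 + 128*√2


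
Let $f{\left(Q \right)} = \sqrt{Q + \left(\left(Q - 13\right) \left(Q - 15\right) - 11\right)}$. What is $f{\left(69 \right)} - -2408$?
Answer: $2408 + \sqrt{3082} \approx 2463.5$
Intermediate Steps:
$f{\left(Q \right)} = \sqrt{-11 + Q + \left(-15 + Q\right) \left(-13 + Q\right)}$ ($f{\left(Q \right)} = \sqrt{Q + \left(\left(-13 + Q\right) \left(-15 + Q\right) - 11\right)} = \sqrt{Q + \left(\left(-15 + Q\right) \left(-13 + Q\right) - 11\right)} = \sqrt{Q + \left(-11 + \left(-15 + Q\right) \left(-13 + Q\right)\right)} = \sqrt{-11 + Q + \left(-15 + Q\right) \left(-13 + Q\right)}$)
$f{\left(69 \right)} - -2408 = \sqrt{184 + 69^{2} - 1863} - -2408 = \sqrt{184 + 4761 - 1863} + 2408 = \sqrt{3082} + 2408 = 2408 + \sqrt{3082}$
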